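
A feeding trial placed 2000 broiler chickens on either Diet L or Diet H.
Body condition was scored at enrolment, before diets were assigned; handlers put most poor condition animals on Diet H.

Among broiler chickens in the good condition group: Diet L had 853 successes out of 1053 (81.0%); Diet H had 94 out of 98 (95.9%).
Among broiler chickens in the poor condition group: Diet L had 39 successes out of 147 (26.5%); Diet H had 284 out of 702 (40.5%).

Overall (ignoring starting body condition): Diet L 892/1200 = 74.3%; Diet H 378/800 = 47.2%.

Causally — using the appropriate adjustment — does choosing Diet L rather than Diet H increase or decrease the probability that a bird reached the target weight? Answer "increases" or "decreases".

decreases

Nothing the diet does changes starting body condition; the imbalance is an allocation artefact. With starting body condition also predicting the outcome, the pooled figure is confounded, and the within-stratum comparison is the causal one.
Within each level — good condition: 81.0% vs 95.9%; poor condition: 26.5% vs 40.5% — Diet H is higher every time.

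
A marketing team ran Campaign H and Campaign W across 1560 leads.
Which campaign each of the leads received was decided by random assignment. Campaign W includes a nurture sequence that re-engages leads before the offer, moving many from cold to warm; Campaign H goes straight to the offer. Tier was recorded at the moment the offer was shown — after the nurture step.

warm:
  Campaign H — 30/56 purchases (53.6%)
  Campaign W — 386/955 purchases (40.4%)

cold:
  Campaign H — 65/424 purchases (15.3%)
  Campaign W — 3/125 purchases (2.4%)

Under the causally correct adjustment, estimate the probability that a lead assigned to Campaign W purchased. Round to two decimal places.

Campaign H is higher inside every engagement tier stratum but Campaign W is higher in aggregate. Whether to stratify depends on how engagement tier relates to the campaign.
Engagement tier lies on the pathway campaign → engagement tier → outcome, so adjusting for it blocks the indirect effect. For the total causal effect of campaign, use the unadjusted pooled rates.
So P(outcome | do(Campaign W)) is just the pooled rate for Campaign W: 389/1080 = 0.360.

0.36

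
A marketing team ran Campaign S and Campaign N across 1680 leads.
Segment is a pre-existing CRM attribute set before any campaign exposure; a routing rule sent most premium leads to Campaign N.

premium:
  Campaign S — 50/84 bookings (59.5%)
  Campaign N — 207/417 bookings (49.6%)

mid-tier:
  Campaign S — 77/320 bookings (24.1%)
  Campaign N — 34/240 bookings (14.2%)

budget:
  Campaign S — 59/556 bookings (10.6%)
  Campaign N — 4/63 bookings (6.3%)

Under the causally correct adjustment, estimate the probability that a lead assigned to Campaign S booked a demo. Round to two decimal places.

0.30

Within every customer segment level Campaign S has the higher rate, yet pooled Campaign N does — Simpson's reversal.
Customer segment satisfies the back-door criterion: it is not a descendant of the campaign, and it blocks the spurious path from campaign to outcome. Adjusting for it (i.e., using the within-customer segment rates) gives the causal effect.
Standardising Campaign S to the population customer segment mix: 0.298·50/84 + 0.333·77/320 + 0.368·59/556 = 0.297.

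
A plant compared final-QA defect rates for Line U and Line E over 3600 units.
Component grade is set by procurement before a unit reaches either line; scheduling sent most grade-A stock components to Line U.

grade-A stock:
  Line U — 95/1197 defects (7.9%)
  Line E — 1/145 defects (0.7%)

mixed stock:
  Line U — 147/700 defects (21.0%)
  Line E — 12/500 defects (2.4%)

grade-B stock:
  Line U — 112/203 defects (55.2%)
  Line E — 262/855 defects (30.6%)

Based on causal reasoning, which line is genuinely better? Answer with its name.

Line E

The component grade-specific comparison favours Line E throughout, but the pooled figures favour Line U. The question is whether to condition on component grade.
Here component grade is a common cause — it drives both which line a case falls under and the outcome. The crude comparison mixes populations; the stratum-specific rates are the causally relevant ones.
Within each level — grade-A stock: 7.9% vs 0.7%; mixed stock: 21.0% vs 2.4%; grade-B stock: 55.2% vs 30.6% — Line E is lower every time.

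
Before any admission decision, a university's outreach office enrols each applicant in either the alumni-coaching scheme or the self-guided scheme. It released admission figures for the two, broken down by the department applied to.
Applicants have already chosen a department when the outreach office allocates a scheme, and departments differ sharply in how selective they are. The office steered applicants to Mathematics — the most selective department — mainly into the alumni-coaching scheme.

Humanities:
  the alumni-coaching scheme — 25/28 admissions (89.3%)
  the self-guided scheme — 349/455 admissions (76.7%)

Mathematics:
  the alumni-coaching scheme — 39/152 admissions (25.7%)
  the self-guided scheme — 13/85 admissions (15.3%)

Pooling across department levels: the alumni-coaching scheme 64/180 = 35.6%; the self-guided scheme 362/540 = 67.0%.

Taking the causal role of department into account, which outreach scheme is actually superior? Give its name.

the alumni-coaching scheme

Within every department level the alumni-coaching scheme has the higher rate, yet pooled the self-guided scheme does — Simpson's reversal.
Nothing the outreach scheme does changes department; the imbalance is an allocation artefact. With department also predicting the outcome, the pooled figure is confounded, and the within-stratum comparison is the causal one.
Within each level — Humanities: 89.3% vs 76.7%; Mathematics: 25.7% vs 15.3% — the alumni-coaching scheme is higher every time.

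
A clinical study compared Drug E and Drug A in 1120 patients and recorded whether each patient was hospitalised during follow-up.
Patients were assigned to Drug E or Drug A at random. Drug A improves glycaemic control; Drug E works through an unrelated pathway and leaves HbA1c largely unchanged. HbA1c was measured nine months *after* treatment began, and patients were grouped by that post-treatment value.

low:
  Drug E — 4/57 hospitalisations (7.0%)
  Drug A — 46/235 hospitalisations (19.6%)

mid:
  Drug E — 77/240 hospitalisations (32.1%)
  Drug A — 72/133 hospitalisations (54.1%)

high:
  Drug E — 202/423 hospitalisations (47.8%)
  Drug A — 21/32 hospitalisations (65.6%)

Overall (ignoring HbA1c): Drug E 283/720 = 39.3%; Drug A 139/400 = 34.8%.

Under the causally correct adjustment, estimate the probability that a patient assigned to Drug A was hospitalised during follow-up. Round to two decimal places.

Because the drug influences HbA1c, HbA1c is a post-treatment mediator, not a confounder. Stratifying on it would bias the estimate; the causal effect is the crude pooled difference.
So P(outcome | do(Drug A)) is just the pooled rate for Drug A: 139/400 = 0.347.

0.35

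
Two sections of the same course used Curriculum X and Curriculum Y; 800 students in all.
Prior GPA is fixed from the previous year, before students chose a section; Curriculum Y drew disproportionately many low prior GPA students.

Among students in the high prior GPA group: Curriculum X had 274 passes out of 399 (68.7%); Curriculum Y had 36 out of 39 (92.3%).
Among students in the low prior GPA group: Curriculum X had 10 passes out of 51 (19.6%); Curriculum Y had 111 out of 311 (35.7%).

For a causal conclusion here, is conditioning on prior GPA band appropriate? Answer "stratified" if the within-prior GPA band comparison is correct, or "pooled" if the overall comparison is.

Curriculum Y is higher inside every prior GPA band stratum but Curriculum X is higher in aggregate. Whether to stratify depends on how prior GPA band relates to the teaching method.
Prior GPA band satisfies the back-door criterion: it is not a descendant of the teaching method, and it blocks the spurious path from teaching method to outcome. Adjusting for it (i.e., using the within-prior GPA band rates) gives the causal effect.
Within each level — high prior GPA: 68.7% vs 92.3%; low prior GPA: 19.6% vs 35.7% — Curriculum Y is higher every time.

stratified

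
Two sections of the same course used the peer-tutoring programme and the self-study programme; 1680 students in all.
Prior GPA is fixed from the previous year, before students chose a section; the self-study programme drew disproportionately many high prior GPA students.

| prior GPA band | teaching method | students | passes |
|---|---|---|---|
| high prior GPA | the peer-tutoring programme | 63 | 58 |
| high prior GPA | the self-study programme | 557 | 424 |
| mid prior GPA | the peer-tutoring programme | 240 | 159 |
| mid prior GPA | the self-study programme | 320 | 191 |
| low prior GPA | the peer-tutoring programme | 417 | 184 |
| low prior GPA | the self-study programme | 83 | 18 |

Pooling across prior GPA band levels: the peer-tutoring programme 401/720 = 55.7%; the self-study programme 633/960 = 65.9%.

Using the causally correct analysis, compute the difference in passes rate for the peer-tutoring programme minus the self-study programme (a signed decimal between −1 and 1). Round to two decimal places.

+0.15

Prior GPA band is set before the teaching method has any effect — it is not caused by the teaching method — and it independently drives the outcome. That makes it a confounder, so the causal comparison is within prior GPA band levels.
Adjusting over the population distribution of prior GPA band: 0.369·(0.921−0.761) + 0.333·(0.662−0.597) + 0.298·(0.441−0.217) = +0.147.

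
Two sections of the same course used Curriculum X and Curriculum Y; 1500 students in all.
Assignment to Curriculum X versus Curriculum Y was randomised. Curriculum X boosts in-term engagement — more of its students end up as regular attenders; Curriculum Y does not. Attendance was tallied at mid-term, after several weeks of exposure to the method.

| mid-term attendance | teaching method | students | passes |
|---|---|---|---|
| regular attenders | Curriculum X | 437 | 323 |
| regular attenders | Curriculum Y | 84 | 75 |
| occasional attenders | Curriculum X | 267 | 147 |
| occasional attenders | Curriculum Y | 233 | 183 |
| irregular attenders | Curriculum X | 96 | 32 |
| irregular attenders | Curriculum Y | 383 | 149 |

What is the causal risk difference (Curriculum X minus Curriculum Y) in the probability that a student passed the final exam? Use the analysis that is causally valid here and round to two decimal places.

Within every mid-term attendance level Curriculum Y has the higher rate, yet pooled Curriculum X does — Simpson's reversal.
Mid-term attendance is recorded after the teaching method and is itself shifted by it — it sits on the causal path from teaching method to outcome. Conditioning on a mediator would strip out part of the effect we want; the pooled comparison gives the total causal effect.
The causal difference is the pooled difference: 0.627 − 0.581 = +0.046.

+0.05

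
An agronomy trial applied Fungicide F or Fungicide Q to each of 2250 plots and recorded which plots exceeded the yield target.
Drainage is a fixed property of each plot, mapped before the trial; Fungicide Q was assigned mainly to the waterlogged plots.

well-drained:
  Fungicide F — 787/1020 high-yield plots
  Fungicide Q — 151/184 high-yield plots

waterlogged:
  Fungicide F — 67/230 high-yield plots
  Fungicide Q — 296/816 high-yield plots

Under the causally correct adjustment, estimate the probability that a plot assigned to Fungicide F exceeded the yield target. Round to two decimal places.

The stratified and pooled comparisons disagree (Fungicide Q wins within each field drainage; Fungicide F wins overall), so the answer turns on the causal role of field drainage.
Here field drainage is a common cause — it drives both which fungicide a case falls under and the outcome. The crude comparison mixes populations; the stratum-specific rates are the causally relevant ones.
Standardising Fungicide F to the population field drainage mix: 0.535·787/1020 + 0.465·67/230 = 0.548.

0.55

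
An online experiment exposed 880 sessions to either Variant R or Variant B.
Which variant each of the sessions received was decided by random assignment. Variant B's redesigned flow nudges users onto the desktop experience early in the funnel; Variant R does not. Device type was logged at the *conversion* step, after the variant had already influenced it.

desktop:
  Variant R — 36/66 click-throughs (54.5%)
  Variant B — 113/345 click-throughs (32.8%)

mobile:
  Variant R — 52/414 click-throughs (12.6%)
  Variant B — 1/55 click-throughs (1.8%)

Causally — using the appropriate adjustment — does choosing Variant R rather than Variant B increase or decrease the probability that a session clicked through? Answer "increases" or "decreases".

Within every device type level Variant R has the higher rate, yet pooled Variant B does — Simpson's reversal.
Device type is recorded after the variant and is itself shifted by it — it sits on the causal path from variant to outcome. Conditioning on a mediator would strip out part of the effect we want; the pooled comparison gives the total causal effect.
Pooled: Variant R 18.3% vs Variant B 28.5%; Variant B is higher overall.

decreases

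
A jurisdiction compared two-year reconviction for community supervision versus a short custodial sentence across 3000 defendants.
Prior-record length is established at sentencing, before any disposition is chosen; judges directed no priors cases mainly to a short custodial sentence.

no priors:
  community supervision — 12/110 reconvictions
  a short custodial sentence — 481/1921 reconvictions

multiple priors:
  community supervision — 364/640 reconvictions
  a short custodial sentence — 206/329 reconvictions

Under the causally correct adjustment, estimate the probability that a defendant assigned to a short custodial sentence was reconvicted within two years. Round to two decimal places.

0.37

The stratified and pooled comparisons disagree (community supervision wins within each prior-record length; a short custodial sentence wins overall), so the answer turns on the causal role of prior-record length.
Prior-record length satisfies the back-door criterion: it is not a descendant of the disposition, and it blocks the spurious path from disposition to outcome. Adjusting for it (i.e., using the within-prior-record length rates) gives the causal effect.
Standardising a short custodial sentence to the population prior-record length mix: 0.677·481/1921 + 0.323·206/329 = 0.372.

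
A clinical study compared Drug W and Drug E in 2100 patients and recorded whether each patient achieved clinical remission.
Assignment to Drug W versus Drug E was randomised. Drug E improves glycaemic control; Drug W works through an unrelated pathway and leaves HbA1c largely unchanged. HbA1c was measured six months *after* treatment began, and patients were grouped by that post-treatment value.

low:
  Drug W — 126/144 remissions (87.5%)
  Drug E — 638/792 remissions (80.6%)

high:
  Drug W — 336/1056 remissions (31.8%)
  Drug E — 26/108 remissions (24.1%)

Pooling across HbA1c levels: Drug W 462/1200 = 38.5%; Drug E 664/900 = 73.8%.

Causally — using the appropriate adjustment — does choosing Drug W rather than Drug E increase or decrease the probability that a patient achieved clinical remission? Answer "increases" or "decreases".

Stratifying would compare drugs among patients the drugs themselves sorted into HbA1c groups — a form of selection on an intermediate. The unconditioned pooled rates give the total causal effect.
Pooled: Drug W 38.5% vs Drug E 73.8%; Drug E is higher overall.

decreases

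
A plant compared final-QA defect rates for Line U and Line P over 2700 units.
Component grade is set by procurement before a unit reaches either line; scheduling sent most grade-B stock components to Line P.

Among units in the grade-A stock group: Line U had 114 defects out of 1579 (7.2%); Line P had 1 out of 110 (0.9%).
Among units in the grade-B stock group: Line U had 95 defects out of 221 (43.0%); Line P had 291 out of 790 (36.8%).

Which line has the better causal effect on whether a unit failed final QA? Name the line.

Nothing the line does changes component grade; the imbalance is an allocation artefact. With component grade also predicting the outcome, the pooled figure is confounded, and the within-stratum comparison is the causal one.
Within each level — grade-A stock: 7.2% vs 0.9%; grade-B stock: 43.0% vs 36.8% — Line P is lower every time.

Line P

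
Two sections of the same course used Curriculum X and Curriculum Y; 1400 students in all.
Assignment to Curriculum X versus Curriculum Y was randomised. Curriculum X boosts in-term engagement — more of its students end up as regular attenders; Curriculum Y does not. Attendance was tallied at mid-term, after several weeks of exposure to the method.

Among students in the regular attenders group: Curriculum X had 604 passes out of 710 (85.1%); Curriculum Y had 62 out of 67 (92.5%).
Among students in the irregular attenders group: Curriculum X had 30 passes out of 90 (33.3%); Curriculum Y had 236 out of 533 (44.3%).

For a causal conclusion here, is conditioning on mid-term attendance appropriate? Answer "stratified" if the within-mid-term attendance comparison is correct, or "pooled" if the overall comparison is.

pooled

Within every mid-term attendance level Curriculum Y has the higher rate, yet pooled Curriculum X does — Simpson's reversal.
Because the teaching method influences mid-term attendance, mid-term attendance is a post-treatment mediator, not a confounder. Stratifying on it would bias the estimate; the causal effect is the crude pooled difference.
Pooled: Curriculum X 79.2% vs Curriculum Y 49.7%; Curriculum X is higher overall.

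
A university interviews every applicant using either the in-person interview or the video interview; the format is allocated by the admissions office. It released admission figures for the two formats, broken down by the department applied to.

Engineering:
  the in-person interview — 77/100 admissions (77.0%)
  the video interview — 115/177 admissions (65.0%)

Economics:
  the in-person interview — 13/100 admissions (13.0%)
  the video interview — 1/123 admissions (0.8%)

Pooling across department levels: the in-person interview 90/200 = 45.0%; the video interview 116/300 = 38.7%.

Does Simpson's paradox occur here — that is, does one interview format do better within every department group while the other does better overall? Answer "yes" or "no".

Within each department level (Engineering 77.0% vs 65.0%; Economics 13.0% vs 0.8%), the in-person interview has the higher rate every time. Pooled: 45.0% vs 38.7% — the in-person interview has the higher rate overall. They agree.

no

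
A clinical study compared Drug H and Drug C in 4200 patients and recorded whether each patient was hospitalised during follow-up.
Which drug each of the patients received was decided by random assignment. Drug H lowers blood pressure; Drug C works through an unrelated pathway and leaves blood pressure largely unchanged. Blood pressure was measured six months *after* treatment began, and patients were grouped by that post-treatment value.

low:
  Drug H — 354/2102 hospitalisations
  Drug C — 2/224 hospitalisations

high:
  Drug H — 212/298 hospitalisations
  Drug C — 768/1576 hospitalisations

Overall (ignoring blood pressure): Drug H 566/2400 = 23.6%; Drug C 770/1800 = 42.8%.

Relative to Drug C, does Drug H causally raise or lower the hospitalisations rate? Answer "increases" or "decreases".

decreases

Blood pressure is downstream of the drug. One should not condition on a consequence of treatment, so the overall rates are the right comparison.
Pooled: Drug H 23.6% vs Drug C 42.8%; Drug H is lower overall.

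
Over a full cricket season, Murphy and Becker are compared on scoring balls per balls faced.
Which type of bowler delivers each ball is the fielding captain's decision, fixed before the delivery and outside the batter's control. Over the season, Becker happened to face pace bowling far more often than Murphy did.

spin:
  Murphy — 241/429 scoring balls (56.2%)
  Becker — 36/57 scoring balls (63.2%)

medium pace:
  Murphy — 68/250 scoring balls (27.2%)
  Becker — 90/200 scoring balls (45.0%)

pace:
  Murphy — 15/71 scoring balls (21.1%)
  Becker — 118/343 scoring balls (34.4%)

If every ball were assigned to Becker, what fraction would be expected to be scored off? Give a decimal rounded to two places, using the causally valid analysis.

Bowling type differs across players for reasons unrelated to any effect of the player itself, and it separately predicts the outcome — a classic confounder. We must compare within bowling type levels.
Standardising Becker to the population bowling type mix: 0.360·36/57 + 0.333·90/200 + 0.307·118/343 = 0.483.

0.48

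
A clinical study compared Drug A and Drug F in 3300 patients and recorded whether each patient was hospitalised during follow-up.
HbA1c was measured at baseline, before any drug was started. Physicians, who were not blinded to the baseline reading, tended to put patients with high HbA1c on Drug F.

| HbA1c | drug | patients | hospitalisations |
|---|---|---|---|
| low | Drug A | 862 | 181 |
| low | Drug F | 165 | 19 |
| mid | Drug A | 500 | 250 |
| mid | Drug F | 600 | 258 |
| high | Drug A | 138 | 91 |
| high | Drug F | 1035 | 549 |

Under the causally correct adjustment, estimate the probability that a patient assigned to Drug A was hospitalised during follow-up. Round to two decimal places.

0.47

HbA1c satisfies the back-door criterion: it is not a descendant of the drug, and it blocks the spurious path from drug to outcome. Adjusting for it (i.e., using the within-HbA1c rates) gives the causal effect.
Standardising Drug A to the population HbA1c mix: 0.311·181/862 + 0.333·250/500 + 0.355·91/138 = 0.466.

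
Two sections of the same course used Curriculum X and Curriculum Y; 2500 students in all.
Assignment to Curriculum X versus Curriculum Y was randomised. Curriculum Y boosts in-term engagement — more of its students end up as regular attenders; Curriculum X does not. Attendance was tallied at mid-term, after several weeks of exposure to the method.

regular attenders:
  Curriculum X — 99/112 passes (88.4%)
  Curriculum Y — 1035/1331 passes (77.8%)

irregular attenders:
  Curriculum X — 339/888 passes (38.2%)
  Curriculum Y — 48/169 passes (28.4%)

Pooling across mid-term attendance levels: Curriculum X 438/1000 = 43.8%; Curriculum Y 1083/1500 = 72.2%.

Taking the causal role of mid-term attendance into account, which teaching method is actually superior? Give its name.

The mid-term attendance-specific comparison favours Curriculum X throughout, but the pooled figures favour Curriculum Y. The question is whether to condition on mid-term attendance.
Mid-term attendance is recorded after the teaching method and is itself shifted by it — it sits on the causal path from teaching method to outcome. Conditioning on a mediator would strip out part of the effect we want; the pooled comparison gives the total causal effect.
Pooled: Curriculum X 43.8% vs Curriculum Y 72.2%; Curriculum Y is higher overall.

Curriculum Y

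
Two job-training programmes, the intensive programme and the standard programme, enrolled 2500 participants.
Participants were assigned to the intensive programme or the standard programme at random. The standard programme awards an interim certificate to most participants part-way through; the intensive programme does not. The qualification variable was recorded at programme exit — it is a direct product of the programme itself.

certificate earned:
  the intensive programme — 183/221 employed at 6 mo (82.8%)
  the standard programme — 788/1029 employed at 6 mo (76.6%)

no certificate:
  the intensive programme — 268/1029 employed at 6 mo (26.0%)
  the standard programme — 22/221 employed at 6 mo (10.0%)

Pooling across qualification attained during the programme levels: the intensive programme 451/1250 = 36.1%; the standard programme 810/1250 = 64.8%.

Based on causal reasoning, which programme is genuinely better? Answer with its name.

Qualification attained during the programme is downstream of the programme. One should not condition on a consequence of treatment, so the overall rates are the right comparison.
Pooled: the intensive programme 36.1% vs the standard programme 64.8%; the standard programme is higher overall.

the standard programme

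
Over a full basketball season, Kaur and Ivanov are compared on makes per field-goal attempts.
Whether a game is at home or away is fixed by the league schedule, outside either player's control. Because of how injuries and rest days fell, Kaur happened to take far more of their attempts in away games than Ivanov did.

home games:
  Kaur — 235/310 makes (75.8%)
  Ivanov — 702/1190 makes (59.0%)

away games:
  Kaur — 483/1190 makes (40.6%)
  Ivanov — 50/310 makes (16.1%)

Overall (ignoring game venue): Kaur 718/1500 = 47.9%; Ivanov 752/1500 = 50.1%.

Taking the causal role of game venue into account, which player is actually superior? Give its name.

The stratified and pooled comparisons disagree (Kaur wins within each game venue; Ivanov wins overall), so the answer turns on the causal role of game venue.
Game venue differs across players for reasons unrelated to any effect of the player itself, and it separately predicts the outcome — a classic confounder. We must compare within game venue levels.
Within each level — home games: 75.8% vs 59.0%; away games: 40.6% vs 16.1% — Kaur is higher every time.

Kaur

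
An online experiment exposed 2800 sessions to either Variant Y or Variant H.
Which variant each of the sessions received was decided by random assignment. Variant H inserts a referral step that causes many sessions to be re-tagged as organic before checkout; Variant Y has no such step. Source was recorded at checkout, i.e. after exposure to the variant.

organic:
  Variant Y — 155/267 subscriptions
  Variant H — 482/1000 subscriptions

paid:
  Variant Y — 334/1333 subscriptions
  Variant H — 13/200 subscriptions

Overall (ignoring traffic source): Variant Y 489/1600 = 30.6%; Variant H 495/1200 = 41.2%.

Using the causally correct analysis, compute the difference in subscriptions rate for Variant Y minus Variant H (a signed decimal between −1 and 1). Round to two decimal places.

-0.11

Variant Y is higher inside every traffic source stratum but Variant H is higher in aggregate. Whether to stratify depends on how traffic source relates to the variant.
Traffic source lies on the pathway variant → traffic source → outcome, so adjusting for it blocks the indirect effect. For the total causal effect of variant, use the unadjusted pooled rates.
The causal difference is the pooled difference: 0.306 − 0.412 = -0.107.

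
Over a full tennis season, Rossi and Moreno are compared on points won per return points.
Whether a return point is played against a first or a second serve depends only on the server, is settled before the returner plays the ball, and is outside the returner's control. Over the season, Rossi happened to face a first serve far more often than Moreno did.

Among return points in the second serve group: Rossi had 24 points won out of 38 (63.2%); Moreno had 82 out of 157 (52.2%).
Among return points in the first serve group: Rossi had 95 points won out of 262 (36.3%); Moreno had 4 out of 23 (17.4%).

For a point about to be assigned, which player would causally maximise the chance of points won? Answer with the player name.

Rossi

Rossi is higher inside every serve type stratum but Moreno is higher in aggregate. Whether to stratify depends on how serve type relates to the player.
The imbalance in serve type arose from how return points were allocated, not from anything the player did; and serve type independently affects the outcome. The pooled gap is confounded — condition on serve type.
Within each level — second serve: 63.2% vs 52.2%; first serve: 36.3% vs 17.4% — Rossi is higher every time.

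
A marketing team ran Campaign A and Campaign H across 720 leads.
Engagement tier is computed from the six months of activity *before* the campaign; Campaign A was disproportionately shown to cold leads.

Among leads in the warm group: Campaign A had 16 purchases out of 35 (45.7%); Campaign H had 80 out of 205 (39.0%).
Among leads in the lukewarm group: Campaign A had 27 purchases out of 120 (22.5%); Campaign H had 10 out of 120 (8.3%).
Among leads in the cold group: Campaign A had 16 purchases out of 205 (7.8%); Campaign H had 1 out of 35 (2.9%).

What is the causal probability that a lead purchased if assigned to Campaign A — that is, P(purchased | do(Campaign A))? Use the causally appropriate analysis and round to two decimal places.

0.25

The imbalance in engagement tier arose from how leads were allocated, not from anything the campaign did; and engagement tier independently affects the outcome. The pooled gap is confounded — condition on engagement tier.
Standardising Campaign A to the population engagement tier mix: 0.333·16/35 + 0.333·27/120 + 0.333·16/205 = 0.253.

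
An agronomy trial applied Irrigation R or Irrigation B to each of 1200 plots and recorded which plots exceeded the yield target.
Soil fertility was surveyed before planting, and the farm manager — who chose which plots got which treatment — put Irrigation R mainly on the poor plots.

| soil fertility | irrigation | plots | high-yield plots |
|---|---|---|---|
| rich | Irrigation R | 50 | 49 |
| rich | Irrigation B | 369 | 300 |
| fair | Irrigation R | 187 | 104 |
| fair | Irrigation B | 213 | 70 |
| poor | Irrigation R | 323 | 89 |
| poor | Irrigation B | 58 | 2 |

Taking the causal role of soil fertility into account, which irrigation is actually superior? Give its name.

Irrigation R is higher inside every soil fertility stratum but Irrigation B is higher in aggregate. Whether to stratify depends on how soil fertility relates to the irrigation.
Soil fertility is set before the irrigation has any effect — it is not caused by the irrigation — and it independently drives the outcome. That makes it a confounder, so the causal comparison is within soil fertility levels.
Within each level — rich: 98.0% vs 81.3%; fair: 55.6% vs 32.9%; poor: 27.6% vs 3.4% — Irrigation R is higher every time.

Irrigation R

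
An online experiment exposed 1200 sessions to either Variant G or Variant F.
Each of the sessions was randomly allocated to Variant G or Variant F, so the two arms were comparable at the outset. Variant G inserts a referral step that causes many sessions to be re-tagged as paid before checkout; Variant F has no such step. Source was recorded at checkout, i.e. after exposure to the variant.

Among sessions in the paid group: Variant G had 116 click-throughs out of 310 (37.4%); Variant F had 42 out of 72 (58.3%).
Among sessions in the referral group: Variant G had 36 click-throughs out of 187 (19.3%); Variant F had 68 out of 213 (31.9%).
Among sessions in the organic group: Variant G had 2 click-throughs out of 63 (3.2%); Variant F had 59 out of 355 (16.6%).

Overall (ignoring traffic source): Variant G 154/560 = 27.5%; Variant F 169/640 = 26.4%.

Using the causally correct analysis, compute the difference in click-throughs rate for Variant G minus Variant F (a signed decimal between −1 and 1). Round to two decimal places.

The stratified and pooled comparisons disagree (Variant F wins within each traffic source; Variant G wins overall), so the answer turns on the causal role of traffic source.
Traffic source is recorded after the variant and is itself shifted by it — it sits on the causal path from variant to outcome. Conditioning on a mediator would strip out part of the effect we want; the pooled comparison gives the total causal effect.
The causal difference is the pooled difference: 0.275 − 0.264 = +0.011.

+0.01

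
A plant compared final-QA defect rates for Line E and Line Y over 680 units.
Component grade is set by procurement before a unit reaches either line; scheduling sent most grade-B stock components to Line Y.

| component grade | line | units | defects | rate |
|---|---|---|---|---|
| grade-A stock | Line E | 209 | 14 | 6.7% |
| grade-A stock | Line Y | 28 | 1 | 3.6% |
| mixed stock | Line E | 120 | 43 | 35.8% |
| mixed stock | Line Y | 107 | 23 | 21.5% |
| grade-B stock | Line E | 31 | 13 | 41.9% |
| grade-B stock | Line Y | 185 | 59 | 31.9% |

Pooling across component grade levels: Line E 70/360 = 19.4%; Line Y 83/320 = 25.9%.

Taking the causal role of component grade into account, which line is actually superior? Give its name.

The stratified and pooled comparisons disagree (Line Y wins within each component grade; Line E wins overall), so the answer turns on the causal role of component grade.
Component grade satisfies the back-door criterion: it is not a descendant of the line, and it blocks the spurious path from line to outcome. Adjusting for it (i.e., using the within-component grade rates) gives the causal effect.
Within each level — grade-A stock: 6.7% vs 3.6%; mixed stock: 35.8% vs 21.5%; grade-B stock: 41.9% vs 31.9% — Line Y is lower every time.

Line Y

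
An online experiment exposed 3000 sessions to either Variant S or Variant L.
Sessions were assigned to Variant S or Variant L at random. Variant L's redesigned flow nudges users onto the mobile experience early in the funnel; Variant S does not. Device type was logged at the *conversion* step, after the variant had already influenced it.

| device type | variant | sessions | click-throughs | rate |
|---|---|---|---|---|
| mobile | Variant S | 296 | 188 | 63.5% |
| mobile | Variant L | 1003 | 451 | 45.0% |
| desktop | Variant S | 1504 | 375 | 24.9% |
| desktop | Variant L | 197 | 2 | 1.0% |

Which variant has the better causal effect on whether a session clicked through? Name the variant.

The stratified and pooled comparisons disagree (Variant S wins within each device type; Variant L wins overall), so the answer turns on the causal role of device type.
Device type is recorded after the variant and is itself shifted by it — it sits on the causal path from variant to outcome. Conditioning on a mediator would strip out part of the effect we want; the pooled comparison gives the total causal effect.
Pooled: Variant S 31.3% vs Variant L 37.8%; Variant L is higher overall.

Variant L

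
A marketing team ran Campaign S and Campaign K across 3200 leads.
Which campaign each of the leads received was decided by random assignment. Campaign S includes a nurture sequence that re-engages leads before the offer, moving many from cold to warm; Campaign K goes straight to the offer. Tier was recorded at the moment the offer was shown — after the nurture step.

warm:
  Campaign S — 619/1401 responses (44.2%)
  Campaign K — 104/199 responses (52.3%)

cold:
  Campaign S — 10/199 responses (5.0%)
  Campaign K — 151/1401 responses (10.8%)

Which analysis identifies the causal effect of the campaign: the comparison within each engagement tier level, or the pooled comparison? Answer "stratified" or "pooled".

pooled

The engagement tier-specific comparison favours Campaign K throughout, but the pooled figures favour Campaign S. The question is whether to condition on engagement tier.
Engagement tier lies on the pathway campaign → engagement tier → outcome, so adjusting for it blocks the indirect effect. For the total causal effect of campaign, use the unadjusted pooled rates.
Pooled: Campaign S 39.3% vs Campaign K 15.9%; Campaign S is higher overall.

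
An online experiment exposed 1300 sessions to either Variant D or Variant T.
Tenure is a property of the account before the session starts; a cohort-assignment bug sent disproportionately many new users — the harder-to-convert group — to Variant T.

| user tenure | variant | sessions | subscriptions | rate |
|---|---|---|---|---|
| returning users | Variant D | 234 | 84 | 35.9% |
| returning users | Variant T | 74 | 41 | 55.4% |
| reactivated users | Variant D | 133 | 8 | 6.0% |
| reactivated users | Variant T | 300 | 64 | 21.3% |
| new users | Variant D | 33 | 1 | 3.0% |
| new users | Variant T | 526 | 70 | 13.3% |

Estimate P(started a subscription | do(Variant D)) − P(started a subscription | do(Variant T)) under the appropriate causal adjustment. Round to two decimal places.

-0.14

Within every user tenure level Variant T has the higher rate, yet pooled Variant D does — Simpson's reversal.
User tenure differs across variants for reasons unrelated to any effect of the variant itself, and it separately predicts the outcome — a classic confounder. We must compare within user tenure levels.
Adjusting over the population distribution of user tenure: 0.237·(0.359−0.554) + 0.333·(0.060−0.213) + 0.430·(0.030−0.133) = -0.141.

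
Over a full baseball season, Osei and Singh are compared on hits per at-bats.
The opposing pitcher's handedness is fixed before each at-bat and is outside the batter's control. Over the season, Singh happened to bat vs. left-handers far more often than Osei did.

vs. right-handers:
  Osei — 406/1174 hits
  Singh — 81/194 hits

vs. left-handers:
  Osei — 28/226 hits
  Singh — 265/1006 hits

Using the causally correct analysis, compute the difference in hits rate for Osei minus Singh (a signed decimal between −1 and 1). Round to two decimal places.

The imbalance in pitcher handedness arose from how at-bats were allocated, not from anything the player did; and pitcher handedness independently affects the outcome. The pooled gap is confounded — condition on pitcher handedness.
Adjusting over the population distribution of pitcher handedness: 0.526·(0.346−0.418) + 0.474·(0.124−0.263) = -0.104.

-0.10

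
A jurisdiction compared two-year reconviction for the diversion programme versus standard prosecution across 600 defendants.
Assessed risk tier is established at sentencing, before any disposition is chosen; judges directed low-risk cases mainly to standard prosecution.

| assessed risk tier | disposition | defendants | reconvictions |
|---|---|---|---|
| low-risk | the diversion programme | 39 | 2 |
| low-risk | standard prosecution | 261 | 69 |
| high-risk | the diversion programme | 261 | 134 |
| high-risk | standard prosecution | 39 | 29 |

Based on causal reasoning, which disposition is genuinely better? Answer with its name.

the diversion programme

The stratified and pooled comparisons disagree (the diversion programme wins within each assessed risk tier; standard prosecution wins overall), so the answer turns on the causal role of assessed risk tier.
Since assessed risk tier is a pre-existing factor (not a product of the disposition) and it affects the outcome on its own, it is a confounder. The stratified rates, not the pooled rate, identify the causal effect.
Within each level — low-risk: 5.1% vs 26.4%; high-risk: 51.3% vs 74.4% — the diversion programme is lower every time.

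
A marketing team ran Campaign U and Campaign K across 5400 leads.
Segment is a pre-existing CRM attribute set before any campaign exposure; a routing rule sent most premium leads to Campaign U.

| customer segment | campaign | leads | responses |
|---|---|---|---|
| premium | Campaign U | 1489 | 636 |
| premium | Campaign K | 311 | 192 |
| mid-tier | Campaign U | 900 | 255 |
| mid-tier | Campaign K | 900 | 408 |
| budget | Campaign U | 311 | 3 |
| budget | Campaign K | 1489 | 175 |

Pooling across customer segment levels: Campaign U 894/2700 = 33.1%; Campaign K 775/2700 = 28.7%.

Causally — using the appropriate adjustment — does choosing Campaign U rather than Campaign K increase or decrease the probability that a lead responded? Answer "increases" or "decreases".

decreases

The stratified and pooled comparisons disagree (Campaign K wins within each customer segment; Campaign U wins overall), so the answer turns on the causal role of customer segment.
Customer segment satisfies the back-door criterion: it is not a descendant of the campaign, and it blocks the spurious path from campaign to outcome. Adjusting for it (i.e., using the within-customer segment rates) gives the causal effect.
Within each level — premium: 42.7% vs 61.7%; mid-tier: 28.3% vs 45.3%; budget: 1.0% vs 11.8% — Campaign K is higher every time.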